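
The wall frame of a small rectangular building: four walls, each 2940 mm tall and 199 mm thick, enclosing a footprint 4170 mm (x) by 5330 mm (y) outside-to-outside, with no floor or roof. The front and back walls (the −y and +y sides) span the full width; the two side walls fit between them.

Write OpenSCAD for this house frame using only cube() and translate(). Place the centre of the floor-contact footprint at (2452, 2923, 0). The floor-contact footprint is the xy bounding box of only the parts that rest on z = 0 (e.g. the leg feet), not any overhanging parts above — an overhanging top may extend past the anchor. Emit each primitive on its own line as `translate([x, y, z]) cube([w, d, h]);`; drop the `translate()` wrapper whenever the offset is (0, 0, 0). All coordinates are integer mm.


translate([367, 258, 0]) cube([4170, 199, 2940]);
translate([367, 5389, 0]) cube([4170, 199, 2940]);
translate([367, 457, 0]) cube([199, 4932, 2940]);
translate([4338, 457, 0]) cube([199, 4932, 2940]);


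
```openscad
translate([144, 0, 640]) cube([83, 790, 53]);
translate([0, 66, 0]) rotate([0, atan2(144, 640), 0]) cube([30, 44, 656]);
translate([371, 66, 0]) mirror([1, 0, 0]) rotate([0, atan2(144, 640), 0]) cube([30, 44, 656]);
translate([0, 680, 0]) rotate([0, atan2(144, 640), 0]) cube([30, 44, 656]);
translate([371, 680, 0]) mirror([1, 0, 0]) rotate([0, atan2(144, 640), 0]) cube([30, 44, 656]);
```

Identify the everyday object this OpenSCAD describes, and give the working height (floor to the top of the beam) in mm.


A sawhorse. The overall height is 693 mm.

A beam across two mirrored pairs of raked legs — a sawhorse. The beam's underside is at z = 640 (matching the legs' vertical rise in atan2(144, 640)) and the beam is 53 mm tall, so its top is at 640 + 53 = 693 mm. The raked legs top out at the beam's underside, so that is the highest point.


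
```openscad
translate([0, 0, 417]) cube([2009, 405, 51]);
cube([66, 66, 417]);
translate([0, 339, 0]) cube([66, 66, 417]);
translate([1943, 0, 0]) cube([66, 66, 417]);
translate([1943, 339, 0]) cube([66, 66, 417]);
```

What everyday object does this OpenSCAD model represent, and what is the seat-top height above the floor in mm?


A bench. The seat-top height is 468 mm.

A long slab on four corner posts — a bench. The slab sits at z = 417 with thickness 51, so the top is 417 + 51 = 468 mm.


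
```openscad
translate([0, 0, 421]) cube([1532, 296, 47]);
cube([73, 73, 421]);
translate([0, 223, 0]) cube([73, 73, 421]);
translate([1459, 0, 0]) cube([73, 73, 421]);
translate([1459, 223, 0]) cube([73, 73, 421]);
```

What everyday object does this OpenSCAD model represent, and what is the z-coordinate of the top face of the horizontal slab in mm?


A bench. The seat-top height is 468 mm.

A long slab on four corner posts — a bench. The slab sits at z = 421 with thickness 47, so the top is 421 + 47 = 468 mm.


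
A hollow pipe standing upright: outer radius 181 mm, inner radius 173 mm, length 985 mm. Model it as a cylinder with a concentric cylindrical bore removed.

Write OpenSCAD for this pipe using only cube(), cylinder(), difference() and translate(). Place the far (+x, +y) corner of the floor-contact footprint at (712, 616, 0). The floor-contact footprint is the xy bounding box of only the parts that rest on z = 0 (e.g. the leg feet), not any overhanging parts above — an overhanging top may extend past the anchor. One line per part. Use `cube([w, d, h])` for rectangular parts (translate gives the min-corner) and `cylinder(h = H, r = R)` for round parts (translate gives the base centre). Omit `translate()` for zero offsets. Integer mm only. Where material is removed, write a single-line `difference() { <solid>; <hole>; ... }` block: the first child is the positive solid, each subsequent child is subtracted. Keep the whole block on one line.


difference() { translate([531, 435, 0]) cylinder(h = 985, r = 181); translate([531, 435, 0]) cylinder(h = 985, r = 173); }


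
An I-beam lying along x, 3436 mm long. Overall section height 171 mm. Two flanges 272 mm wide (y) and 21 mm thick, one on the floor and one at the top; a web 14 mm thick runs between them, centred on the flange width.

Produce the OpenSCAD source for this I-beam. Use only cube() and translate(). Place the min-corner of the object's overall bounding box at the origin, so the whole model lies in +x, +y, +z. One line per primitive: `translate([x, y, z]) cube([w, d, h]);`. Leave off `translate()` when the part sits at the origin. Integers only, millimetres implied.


cube([3436, 272, 21]);
translate([0, 129, 21]) cube([3436, 14, 129]);
translate([0, 0, 150]) cube([3436, 272, 21]);


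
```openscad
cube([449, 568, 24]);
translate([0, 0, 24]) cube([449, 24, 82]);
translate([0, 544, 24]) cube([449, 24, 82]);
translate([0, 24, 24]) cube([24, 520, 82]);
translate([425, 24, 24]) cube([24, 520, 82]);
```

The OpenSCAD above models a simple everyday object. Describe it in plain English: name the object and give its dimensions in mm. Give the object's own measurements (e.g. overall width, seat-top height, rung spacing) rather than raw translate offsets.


An open-topped rectangular box: outside dimensions 449×568×106 mm, with a uniform wall and base thickness of 24 mm. The base is a full 449×568 slab on the floor; four walls sit on top of the base. The front and back walls (the −y and +y sides) span the full width; the two side walls fit between them.


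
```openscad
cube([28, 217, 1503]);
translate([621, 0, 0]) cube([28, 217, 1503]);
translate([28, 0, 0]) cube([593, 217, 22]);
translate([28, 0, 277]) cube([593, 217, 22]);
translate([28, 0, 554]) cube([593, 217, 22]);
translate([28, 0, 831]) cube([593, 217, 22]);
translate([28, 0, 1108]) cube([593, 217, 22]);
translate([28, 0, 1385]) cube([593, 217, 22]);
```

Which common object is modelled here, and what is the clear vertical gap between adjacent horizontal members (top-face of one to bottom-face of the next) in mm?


A bookshelf. The clear shelf gap is 255 mm.

Two tall side panels with 6 horizontal boards between them — a bookshelf. The first two shelf undersides are at z = 0 and z = 277; with shelf thickness 22, the clear gap is 277 − 0 − 22 = 255 mm.


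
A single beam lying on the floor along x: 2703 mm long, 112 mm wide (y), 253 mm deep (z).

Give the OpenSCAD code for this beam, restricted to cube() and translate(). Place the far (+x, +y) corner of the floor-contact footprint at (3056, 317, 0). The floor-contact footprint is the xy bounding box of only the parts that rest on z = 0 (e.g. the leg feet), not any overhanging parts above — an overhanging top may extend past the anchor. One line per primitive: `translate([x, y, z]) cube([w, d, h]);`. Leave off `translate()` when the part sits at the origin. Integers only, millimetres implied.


translate([353, 205, 0]) cube([2703, 112, 253]);


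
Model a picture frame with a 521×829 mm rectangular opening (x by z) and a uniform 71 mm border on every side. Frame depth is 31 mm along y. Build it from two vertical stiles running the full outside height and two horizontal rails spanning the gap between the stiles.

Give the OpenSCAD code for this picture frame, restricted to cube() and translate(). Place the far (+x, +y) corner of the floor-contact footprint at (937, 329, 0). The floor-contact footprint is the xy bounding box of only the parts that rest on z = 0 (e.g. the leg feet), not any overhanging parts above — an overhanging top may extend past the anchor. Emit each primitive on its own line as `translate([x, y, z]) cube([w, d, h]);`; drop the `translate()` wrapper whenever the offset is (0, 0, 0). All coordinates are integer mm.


translate([274, 298, 0]) cube([71, 31, 971]);
translate([866, 298, 0]) cube([71, 31, 971]);
translate([345, 298, 0]) cube([521, 31, 71]);
translate([345, 298, 900]) cube([521, 31, 71]);


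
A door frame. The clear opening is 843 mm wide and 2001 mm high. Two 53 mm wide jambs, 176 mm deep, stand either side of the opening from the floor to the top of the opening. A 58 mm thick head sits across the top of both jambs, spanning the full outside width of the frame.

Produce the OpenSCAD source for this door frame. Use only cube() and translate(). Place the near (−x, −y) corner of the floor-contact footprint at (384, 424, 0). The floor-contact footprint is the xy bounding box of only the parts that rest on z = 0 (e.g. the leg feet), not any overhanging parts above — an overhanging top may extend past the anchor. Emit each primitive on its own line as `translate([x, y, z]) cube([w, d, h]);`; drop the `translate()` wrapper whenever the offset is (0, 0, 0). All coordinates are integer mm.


translate([384, 424, 0]) cube([53, 176, 2001]);
translate([1280, 424, 0]) cube([53, 176, 2001]);
translate([384, 424, 2001]) cube([949, 176, 58]);


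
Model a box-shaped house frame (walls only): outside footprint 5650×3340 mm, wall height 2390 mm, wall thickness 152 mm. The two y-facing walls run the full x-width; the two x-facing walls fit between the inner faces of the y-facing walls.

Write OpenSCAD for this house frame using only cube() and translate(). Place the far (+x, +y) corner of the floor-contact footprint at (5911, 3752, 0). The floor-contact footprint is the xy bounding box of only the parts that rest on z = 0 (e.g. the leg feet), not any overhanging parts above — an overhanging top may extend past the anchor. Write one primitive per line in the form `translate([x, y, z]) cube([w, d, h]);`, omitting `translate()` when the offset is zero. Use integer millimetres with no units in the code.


translate([261, 412, 0]) cube([5650, 152, 2390]);
translate([261, 3600, 0]) cube([5650, 152, 2390]);
translate([261, 564, 0]) cube([152, 3036, 2390]);
translate([5759, 564, 0]) cube([152, 3036, 2390]);


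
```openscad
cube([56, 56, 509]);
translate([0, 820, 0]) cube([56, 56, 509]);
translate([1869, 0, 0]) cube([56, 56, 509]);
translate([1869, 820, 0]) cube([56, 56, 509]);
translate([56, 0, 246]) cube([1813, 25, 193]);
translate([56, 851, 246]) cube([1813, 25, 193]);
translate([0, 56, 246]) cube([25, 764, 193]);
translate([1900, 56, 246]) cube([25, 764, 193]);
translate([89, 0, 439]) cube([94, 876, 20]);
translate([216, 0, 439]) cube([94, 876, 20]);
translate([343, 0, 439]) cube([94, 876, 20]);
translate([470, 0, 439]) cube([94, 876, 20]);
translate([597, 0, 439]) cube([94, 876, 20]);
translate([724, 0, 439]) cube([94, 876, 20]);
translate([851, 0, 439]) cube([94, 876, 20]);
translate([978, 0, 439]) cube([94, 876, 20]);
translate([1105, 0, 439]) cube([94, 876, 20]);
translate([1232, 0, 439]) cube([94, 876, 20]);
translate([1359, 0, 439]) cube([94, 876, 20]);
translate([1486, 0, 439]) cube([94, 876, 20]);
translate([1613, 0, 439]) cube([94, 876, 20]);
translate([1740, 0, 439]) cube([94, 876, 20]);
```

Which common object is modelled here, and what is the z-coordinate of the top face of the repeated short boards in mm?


A bed frame. The slat-top height is 459 mm.

Four posts, four rails, and a row of slats — a bed frame. Slats sit on the rails at z = 246 + 193 = 439; with slat thickness 20, the top is 459 mm.


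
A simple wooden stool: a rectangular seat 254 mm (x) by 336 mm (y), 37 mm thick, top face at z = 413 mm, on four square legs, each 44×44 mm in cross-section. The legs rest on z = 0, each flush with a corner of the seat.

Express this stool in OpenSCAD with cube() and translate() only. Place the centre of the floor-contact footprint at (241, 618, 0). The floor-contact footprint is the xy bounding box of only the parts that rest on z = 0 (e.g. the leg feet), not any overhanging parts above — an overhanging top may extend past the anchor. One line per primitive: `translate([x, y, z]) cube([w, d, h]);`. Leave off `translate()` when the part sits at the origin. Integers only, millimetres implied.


translate([114, 450, 376]) cube([254, 336, 37]);
translate([114, 450, 0]) cube([44, 44, 376]);
translate([324, 450, 0]) cube([44, 44, 376]);
translate([114, 742, 0]) cube([44, 44, 376]);
translate([324, 742, 0]) cube([44, 44, 376]);


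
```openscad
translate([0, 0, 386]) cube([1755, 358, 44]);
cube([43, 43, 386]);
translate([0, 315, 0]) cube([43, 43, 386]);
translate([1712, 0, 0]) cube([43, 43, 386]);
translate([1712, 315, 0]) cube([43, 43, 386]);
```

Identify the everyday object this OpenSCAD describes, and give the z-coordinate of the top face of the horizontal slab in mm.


A bench. The seat-top height is 430 mm.

A long slab on four corner posts — a bench. The slab sits at z = 386 with thickness 44, so the top is 386 + 44 = 430 mm.


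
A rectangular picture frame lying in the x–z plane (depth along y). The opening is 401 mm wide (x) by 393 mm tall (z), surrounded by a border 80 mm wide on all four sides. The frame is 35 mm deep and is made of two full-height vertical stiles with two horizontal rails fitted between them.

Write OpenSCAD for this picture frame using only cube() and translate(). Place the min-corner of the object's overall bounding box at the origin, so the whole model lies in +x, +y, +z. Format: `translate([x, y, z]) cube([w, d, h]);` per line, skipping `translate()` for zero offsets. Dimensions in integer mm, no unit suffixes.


cube([80, 35, 553]);
translate([481, 0, 0]) cube([80, 35, 553]);
translate([80, 0, 0]) cube([401, 35, 80]);
translate([80, 0, 473]) cube([401, 35, 80]);


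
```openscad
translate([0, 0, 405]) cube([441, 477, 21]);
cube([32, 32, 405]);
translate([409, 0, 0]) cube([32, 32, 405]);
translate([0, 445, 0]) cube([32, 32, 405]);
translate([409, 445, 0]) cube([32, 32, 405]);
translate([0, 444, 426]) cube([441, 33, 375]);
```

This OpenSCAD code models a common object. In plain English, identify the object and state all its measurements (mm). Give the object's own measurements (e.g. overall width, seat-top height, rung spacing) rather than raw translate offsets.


A chair. The seat is a 441×477×21 mm slab with its top at z = 426 mm, on four 32×32 mm corner legs (flush with the seat edges, standing on z = 0). A flat backrest 33 mm thick, 375 mm tall, spans the full seat width and rises from the seat top along its +y edge, rear face flush with the rear of the seat.


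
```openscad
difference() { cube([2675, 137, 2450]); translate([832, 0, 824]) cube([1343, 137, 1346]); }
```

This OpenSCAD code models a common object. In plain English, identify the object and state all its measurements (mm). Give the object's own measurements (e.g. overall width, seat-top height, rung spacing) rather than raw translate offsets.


A wall 2675 mm long (x), 137 mm thick (y), 2450 mm tall, with a rectangular window opening cut through it. The opening is 1343 mm wide and 1346 mm tall; its sill is at z = 824 mm and its near (−x) edge is 832 mm from the wall's −x end. The opening passes through the full wall thickness.


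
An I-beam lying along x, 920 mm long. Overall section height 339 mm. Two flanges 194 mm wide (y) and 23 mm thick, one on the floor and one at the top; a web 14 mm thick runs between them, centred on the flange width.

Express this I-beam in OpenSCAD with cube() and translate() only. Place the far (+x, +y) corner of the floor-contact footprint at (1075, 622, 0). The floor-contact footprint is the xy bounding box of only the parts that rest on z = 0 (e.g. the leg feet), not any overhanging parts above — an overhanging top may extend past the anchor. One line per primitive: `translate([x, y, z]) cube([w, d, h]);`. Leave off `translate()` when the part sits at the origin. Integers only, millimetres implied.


translate([155, 428, 0]) cube([920, 194, 23]);
translate([155, 518, 23]) cube([920, 14, 293]);
translate([155, 428, 316]) cube([920, 194, 23]);


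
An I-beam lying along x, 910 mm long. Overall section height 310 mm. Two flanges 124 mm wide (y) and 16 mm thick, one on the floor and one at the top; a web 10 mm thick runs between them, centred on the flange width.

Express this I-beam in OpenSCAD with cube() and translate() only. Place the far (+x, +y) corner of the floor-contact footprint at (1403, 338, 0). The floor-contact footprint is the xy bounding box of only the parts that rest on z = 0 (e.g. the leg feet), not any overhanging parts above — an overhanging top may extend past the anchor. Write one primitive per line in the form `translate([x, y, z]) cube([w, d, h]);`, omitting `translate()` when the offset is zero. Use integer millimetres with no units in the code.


translate([493, 214, 0]) cube([910, 124, 16]);
translate([493, 271, 16]) cube([910, 10, 278]);
translate([493, 214, 294]) cube([910, 124, 16]);


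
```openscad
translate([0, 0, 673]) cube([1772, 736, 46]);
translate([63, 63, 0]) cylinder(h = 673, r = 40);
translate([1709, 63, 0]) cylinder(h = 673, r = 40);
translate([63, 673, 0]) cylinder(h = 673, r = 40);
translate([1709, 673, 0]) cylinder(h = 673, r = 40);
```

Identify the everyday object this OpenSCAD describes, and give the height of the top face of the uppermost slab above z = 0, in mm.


A table. The table height is 719 mm.

A 1772×736×46 slab sits at z = 673 on four Ø80 mm round legs — a table. The top surface is at 673 + 46 = 719 mm.


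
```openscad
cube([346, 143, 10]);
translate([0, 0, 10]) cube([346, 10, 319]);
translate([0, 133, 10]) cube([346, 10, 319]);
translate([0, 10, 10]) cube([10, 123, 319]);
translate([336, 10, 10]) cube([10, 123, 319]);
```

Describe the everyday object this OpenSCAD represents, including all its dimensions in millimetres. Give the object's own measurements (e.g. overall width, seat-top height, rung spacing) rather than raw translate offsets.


An open-topped rectangular box: outside dimensions 346×143×329 mm, with a uniform wall and base thickness of 10 mm. The base is a full 346×143 slab on the floor; four walls sit on top of the base. The front and back walls (the −y and +y sides) span the full width; the two side walls fit between them.


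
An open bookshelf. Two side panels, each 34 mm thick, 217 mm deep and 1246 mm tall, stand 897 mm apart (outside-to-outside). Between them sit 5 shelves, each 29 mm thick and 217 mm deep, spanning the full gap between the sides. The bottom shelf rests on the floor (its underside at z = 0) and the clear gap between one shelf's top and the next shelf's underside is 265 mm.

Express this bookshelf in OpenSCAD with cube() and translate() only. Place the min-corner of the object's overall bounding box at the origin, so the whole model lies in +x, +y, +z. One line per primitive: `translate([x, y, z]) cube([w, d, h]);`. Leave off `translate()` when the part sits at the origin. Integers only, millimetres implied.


cube([34, 217, 1246]);
translate([863, 0, 0]) cube([34, 217, 1246]);
translate([34, 0, 0]) cube([829, 217, 29]);
translate([34, 0, 294]) cube([829, 217, 29]);
translate([34, 0, 588]) cube([829, 217, 29]);
translate([34, 0, 882]) cube([829, 217, 29]);
translate([34, 0, 1176]) cube([829, 217, 29]);


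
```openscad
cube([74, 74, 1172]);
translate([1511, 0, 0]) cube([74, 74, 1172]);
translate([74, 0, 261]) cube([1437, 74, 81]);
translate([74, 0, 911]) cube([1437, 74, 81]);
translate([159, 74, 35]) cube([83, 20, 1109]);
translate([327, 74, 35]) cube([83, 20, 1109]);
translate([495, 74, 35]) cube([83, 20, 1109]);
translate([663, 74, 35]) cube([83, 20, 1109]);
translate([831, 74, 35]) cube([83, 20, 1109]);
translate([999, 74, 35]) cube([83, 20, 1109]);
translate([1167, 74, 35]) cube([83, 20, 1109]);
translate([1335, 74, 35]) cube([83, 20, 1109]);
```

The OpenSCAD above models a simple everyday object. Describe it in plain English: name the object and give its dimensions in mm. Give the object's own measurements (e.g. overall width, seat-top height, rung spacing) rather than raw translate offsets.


A fence section. Two 74×74 mm posts, 1172 mm tall, stand on the floor with a clear span of 1437 mm between their inner faces. Two horizontal rails of 74×81 mm section span the gap between the posts with their undersides at z = 261 mm and z = 911 mm, flush with the posts' −y face. 8 pickets, each 83 mm wide, 20 mm thick and 1109 mm tall, are fixed to the +y face of the rails with their bottoms at z = 35 mm, spaced across the span with a 85 mm gap after the −x post and between neighbouring pickets, with 93 mm left before the +x post.


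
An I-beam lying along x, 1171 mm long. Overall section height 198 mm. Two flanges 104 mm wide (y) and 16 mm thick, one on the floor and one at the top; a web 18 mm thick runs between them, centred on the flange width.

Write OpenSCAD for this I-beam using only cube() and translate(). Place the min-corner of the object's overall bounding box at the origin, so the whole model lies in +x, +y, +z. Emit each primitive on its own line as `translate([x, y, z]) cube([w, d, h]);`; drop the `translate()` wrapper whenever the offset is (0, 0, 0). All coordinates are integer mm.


cube([1171, 104, 16]);
translate([0, 43, 16]) cube([1171, 18, 166]);
translate([0, 0, 182]) cube([1171, 104, 16]);


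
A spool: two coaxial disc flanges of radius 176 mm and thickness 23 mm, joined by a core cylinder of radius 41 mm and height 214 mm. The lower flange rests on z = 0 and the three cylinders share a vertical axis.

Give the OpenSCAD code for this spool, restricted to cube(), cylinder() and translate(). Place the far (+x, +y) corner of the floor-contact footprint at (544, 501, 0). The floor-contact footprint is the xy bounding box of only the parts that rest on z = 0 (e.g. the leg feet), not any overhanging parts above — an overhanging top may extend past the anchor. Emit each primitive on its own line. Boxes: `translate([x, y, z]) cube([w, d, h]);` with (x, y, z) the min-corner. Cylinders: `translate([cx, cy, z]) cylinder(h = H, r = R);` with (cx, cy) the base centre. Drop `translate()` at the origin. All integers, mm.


translate([368, 325, 0]) cylinder(h = 23, r = 176);
translate([368, 325, 23]) cylinder(h = 214, r = 41);
translate([368, 325, 237]) cylinder(h = 23, r = 176);


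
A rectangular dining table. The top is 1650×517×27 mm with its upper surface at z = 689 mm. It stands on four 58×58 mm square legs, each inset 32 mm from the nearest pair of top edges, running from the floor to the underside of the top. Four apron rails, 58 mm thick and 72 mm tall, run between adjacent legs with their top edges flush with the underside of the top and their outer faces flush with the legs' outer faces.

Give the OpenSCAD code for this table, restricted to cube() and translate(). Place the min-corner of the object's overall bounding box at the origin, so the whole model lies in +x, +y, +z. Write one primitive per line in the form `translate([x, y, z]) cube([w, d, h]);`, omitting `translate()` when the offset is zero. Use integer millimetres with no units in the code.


// leg_h = 689 - 27 = 662
// apron z = 662 - 72 = 590
translate([0, 0, 662]) cube([1650, 517, 27]);
translate([32, 32, 0]) cube([58, 58, 662]);
translate([1560, 32, 0]) cube([58, 58, 662]);
translate([32, 427, 0]) cube([58, 58, 662]);
translate([1560, 427, 0]) cube([58, 58, 662]);
translate([90, 32, 590]) cube([1470, 58, 72]);
translate([90, 427, 590]) cube([1470, 58, 72]);
translate([32, 90, 590]) cube([58, 337, 72]);
translate([1560, 90, 590]) cube([58, 337, 72]);


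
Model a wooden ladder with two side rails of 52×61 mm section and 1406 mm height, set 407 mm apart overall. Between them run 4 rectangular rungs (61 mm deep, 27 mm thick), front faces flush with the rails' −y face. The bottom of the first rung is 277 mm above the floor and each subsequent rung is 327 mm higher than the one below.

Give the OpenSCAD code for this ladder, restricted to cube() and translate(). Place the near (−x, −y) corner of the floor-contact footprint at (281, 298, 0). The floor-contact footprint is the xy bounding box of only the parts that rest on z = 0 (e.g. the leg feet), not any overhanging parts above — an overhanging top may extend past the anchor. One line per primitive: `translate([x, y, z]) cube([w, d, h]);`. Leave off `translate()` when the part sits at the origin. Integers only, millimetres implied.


// rung span = 407 - 2*52 = 303
// rung[k] z = 277 + k*327
translate([281, 298, 0]) cube([52, 61, 1406]);
translate([636, 298, 0]) cube([52, 61, 1406]);
translate([333, 298, 277]) cube([303, 61, 27]);
translate([333, 298, 604]) cube([303, 61, 27]);
translate([333, 298, 931]) cube([303, 61, 27]);
translate([333, 298, 1258]) cube([303, 61, 27]);


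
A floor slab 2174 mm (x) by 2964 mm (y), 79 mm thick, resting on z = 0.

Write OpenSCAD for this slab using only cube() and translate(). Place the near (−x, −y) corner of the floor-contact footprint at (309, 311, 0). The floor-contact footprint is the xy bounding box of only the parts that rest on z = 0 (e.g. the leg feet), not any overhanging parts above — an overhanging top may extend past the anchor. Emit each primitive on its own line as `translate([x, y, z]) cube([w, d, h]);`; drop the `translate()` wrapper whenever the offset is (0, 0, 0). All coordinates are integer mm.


translate([309, 311, 0]) cube([2174, 2964, 79]);


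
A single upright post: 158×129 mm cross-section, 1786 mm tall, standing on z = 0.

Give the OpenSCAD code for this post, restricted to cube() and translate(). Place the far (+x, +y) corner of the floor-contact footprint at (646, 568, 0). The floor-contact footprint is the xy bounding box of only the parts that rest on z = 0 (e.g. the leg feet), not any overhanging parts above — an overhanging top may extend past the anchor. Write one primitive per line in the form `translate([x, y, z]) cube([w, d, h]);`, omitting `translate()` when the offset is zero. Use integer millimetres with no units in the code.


translate([488, 439, 0]) cube([158, 129, 1786]);


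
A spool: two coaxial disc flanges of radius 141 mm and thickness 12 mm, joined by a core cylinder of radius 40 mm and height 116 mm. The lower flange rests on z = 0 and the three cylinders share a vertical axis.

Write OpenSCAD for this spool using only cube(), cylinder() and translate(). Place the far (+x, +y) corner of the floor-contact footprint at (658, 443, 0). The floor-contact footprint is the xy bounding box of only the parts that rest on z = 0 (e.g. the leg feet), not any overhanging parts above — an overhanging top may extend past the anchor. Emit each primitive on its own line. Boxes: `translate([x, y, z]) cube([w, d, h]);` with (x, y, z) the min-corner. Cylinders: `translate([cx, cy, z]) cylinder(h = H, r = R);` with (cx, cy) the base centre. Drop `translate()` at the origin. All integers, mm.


translate([517, 302, 0]) cylinder(h = 12, r = 141);
translate([517, 302, 12]) cylinder(h = 116, r = 40);
translate([517, 302, 128]) cylinder(h = 12, r = 141);


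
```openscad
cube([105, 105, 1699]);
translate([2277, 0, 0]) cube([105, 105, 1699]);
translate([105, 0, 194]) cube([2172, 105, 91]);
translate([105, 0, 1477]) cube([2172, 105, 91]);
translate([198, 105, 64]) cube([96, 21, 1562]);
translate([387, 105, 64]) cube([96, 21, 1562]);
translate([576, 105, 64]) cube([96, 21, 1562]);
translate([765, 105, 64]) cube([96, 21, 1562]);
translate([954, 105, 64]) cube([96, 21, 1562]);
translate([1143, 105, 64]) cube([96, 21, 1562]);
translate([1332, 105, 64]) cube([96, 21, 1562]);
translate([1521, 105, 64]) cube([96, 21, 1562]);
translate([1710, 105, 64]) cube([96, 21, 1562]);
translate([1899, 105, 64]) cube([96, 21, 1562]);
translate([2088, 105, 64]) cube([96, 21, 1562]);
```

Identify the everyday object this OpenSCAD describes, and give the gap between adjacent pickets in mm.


A fence section. The picket gap is 93 mm.

Two posts, two rails, 11 pickets — a fence section. Span 2172 mm holds 11 pickets of 96 mm with 12 equal gaps: ⌊(2172 − 11·96) / 12⌋ = 93 mm.


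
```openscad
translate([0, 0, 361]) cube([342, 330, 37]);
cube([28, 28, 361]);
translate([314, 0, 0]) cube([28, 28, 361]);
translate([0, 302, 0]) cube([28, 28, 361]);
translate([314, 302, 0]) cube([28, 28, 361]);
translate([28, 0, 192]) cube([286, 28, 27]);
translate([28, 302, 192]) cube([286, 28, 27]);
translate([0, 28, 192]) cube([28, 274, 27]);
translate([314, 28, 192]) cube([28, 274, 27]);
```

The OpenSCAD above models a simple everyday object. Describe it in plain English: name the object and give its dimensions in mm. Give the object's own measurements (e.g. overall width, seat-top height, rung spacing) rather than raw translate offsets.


A four-legged stool. The seat is a 342×330×37 mm slab whose top surface is at z = 398 mm; four square legs, each 28×28 mm in cross-section, run from the floor (z = 0) to the underside of the seat, each flush with a corner of the seat. Four stretchers, 28 mm wide and 27 mm tall, connect adjacent legs with their undersides at z = 192 mm, each running between the inner faces of the legs it joins and aligned with the legs' outer faces on the other axis.


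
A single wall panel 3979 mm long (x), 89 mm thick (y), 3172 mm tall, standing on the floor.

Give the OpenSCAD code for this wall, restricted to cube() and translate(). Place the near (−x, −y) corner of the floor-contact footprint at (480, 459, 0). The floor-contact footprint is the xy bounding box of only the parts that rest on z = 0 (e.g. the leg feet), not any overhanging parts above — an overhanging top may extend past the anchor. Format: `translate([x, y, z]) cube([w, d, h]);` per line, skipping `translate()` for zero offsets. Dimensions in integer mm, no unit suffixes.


translate([480, 459, 0]) cube([3979, 89, 3172]);


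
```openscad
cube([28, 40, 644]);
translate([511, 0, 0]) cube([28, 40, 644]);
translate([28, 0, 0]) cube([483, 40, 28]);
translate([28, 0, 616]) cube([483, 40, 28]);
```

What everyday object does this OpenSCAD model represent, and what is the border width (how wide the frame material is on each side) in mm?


A picture frame. The border width is 28 mm.

Four thin pieces enclosing a rectangular opening — a picture frame. The two full-height stiles are 644 mm tall; the top rail sits at z = 616 and is 28 mm tall, so the border above the opening is 644 − 616 = 28 mm, matching the stile x-width.


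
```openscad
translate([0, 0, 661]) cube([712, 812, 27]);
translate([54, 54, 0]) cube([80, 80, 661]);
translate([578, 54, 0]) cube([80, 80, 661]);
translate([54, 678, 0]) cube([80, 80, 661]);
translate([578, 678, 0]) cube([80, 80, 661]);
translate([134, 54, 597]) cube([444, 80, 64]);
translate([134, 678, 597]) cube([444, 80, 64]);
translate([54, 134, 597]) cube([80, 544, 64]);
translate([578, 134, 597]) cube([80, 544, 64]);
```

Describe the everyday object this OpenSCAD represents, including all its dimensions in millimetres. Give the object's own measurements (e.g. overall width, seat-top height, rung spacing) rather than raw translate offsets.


A rectangular dining table. The top is 712×812×27 mm with its upper surface at z = 688 mm. It stands on four 80×80 mm square legs, each inset 54 mm from the nearest pair of top edges, running from the floor to the underside of the top. Four apron rails, 80 mm thick and 64 mm tall, run between adjacent legs with their top edges flush with the underside of the top and their outer faces flush with the legs' outer faces.


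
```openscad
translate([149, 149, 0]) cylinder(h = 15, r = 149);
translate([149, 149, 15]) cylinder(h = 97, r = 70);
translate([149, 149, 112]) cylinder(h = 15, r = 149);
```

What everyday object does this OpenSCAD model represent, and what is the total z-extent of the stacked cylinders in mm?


A spool. The overall height is 127 mm.

Three coaxial cylinders, large–small–large — a spool. Two 15 mm flanges and a 97 mm core give 15 + 97 + 15 = 127 mm.


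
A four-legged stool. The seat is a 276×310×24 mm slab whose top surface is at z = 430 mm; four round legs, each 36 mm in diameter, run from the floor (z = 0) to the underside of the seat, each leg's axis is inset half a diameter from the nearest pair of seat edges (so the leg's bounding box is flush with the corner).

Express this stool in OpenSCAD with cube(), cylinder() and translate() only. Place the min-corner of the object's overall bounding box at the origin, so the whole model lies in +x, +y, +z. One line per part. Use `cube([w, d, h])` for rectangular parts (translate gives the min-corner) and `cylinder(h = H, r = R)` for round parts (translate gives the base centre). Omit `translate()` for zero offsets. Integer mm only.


translate([0, 0, 406]) cube([276, 310, 24]);
translate([18, 18, 0]) cylinder(h = 406, r = 18);
translate([258, 18, 0]) cylinder(h = 406, r = 18);
translate([18, 292, 0]) cylinder(h = 406, r = 18);
translate([258, 292, 0]) cylinder(h = 406, r = 18);


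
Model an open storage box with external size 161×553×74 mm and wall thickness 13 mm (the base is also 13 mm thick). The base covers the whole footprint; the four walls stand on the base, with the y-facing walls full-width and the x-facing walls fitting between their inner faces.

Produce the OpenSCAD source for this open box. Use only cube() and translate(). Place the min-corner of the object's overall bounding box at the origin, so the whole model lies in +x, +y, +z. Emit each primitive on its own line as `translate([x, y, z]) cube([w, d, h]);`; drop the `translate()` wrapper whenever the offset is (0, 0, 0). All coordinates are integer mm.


cube([161, 553, 13]);
translate([0, 0, 13]) cube([161, 13, 61]);
translate([0, 540, 13]) cube([161, 13, 61]);
translate([0, 13, 13]) cube([13, 527, 61]);
translate([148, 13, 13]) cube([13, 527, 61]);


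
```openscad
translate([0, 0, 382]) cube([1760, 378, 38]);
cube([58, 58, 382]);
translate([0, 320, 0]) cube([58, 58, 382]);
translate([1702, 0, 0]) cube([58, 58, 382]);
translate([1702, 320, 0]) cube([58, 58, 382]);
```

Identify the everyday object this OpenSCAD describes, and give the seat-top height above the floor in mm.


A bench. The seat-top height is 420 mm.

A long slab on four corner posts — a bench. The slab sits at z = 382 with thickness 38, so the top is 382 + 38 = 420 mm.


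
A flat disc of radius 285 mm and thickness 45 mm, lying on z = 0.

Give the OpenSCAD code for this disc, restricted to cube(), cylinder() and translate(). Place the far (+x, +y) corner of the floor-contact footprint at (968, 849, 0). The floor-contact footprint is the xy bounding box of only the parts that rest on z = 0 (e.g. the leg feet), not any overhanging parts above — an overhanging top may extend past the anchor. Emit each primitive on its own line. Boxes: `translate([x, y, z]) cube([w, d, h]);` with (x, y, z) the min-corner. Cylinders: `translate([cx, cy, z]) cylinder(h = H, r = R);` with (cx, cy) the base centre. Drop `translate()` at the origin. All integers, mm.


translate([683, 564, 0]) cylinder(h = 45, r = 285);


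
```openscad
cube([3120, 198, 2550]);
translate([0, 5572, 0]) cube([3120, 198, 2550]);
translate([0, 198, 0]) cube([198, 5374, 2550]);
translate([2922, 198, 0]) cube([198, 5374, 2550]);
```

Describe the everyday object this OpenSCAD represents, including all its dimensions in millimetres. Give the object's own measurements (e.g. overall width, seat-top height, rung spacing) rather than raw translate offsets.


The wall frame of a small rectangular building: four walls, each 2550 mm tall and 198 mm thick, enclosing a footprint 3120 mm (x) by 5770 mm (y) outside-to-outside, with no floor or roof. The front and back walls (the −y and +y sides) span the full width; the two side walls fit between them.


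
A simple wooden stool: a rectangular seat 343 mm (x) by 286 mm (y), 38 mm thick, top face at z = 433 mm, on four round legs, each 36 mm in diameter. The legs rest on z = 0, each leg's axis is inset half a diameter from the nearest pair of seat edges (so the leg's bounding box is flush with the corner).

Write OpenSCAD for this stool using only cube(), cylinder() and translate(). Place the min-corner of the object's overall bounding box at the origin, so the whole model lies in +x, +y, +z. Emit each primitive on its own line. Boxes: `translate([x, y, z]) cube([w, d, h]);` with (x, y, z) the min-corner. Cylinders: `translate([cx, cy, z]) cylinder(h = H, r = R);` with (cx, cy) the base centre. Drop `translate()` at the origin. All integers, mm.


translate([0, 0, 395]) cube([343, 286, 38]);
translate([18, 18, 0]) cylinder(h = 395, r = 18);
translate([325, 18, 0]) cylinder(h = 395, r = 18);
translate([18, 268, 0]) cylinder(h = 395, r = 18);
translate([325, 268, 0]) cylinder(h = 395, r = 18);


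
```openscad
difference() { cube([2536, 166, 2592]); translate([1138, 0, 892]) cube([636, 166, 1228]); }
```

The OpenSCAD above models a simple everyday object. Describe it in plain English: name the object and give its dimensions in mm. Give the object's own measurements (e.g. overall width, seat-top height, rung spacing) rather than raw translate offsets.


A wall 2536 mm long (x), 166 mm thick (y), 2592 mm tall, with a rectangular window opening cut through it. The opening is 636 mm wide and 1228 mm tall; its sill is at z = 892 mm and its near (−x) edge is 1138 mm from the wall's −x end. The opening passes through the full wall thickness.


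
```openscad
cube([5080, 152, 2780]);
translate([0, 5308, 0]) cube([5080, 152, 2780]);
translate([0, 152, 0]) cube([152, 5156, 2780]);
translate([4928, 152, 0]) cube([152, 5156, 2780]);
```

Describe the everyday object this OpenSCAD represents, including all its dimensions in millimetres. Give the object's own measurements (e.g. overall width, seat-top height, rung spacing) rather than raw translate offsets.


The wall frame of a small rectangular building: four walls, each 2780 mm tall and 152 mm thick, enclosing a footprint 5080 mm (x) by 5460 mm (y) outside-to-outside, with no floor or roof. The front and back walls (the −y and +y sides) span the full width; the two side walls fit between them.


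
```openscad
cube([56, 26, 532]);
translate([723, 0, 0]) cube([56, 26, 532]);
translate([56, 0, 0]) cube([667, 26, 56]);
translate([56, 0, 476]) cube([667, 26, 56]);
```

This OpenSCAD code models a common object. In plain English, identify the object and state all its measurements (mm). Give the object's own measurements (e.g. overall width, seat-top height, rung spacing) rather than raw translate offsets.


A rectangular picture frame lying in the x–z plane (depth along y). The opening is 667 mm wide (x) by 420 mm tall (z), surrounded by a border 56 mm wide on all four sides. The frame is 26 mm deep and is made of two full-height vertical stiles with two horizontal rails fitted between them.


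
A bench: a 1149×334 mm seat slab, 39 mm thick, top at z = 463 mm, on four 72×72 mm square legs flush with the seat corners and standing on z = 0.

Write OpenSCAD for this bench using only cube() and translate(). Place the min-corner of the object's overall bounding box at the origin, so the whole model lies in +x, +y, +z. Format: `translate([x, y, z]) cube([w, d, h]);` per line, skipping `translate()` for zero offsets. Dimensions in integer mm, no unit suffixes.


translate([0, 0, 424]) cube([1149, 334, 39]);
cube([72, 72, 424]);
translate([0, 262, 0]) cube([72, 72, 424]);
translate([1077, 0, 0]) cube([72, 72, 424]);
translate([1077, 262, 0]) cube([72, 72, 424]);


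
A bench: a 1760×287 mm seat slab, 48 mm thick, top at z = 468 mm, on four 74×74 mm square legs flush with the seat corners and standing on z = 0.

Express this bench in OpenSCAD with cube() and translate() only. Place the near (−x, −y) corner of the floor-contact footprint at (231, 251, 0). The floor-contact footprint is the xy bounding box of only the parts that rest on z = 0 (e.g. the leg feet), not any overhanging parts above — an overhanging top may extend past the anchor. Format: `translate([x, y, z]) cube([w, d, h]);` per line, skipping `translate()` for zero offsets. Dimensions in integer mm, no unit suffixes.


translate([231, 251, 420]) cube([1760, 287, 48]);
translate([231, 251, 0]) cube([74, 74, 420]);
translate([231, 464, 0]) cube([74, 74, 420]);
translate([1917, 251, 0]) cube([74, 74, 420]);
translate([1917, 464, 0]) cube([74, 74, 420]);


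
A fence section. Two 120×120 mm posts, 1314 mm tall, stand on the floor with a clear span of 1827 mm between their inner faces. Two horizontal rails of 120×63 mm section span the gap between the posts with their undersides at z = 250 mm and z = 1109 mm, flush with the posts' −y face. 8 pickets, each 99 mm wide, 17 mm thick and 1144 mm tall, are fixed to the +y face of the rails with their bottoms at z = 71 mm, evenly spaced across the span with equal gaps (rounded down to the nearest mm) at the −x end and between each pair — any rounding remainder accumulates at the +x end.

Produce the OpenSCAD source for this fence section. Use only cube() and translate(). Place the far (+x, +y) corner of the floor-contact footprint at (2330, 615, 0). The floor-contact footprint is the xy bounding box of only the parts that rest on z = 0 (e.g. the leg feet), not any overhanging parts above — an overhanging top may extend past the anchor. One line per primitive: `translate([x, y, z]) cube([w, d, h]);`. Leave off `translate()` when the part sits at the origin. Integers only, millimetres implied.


translate([263, 495, 0]) cube([120, 120, 1314]);
translate([2210, 495, 0]) cube([120, 120, 1314]);
translate([383, 495, 250]) cube([1827, 120, 63]);
translate([383, 495, 1109]) cube([1827, 120, 63]);
translate([498, 615, 71]) cube([99, 17, 1144]);
translate([712, 615, 71]) cube([99, 17, 1144]);
translate([926, 615, 71]) cube([99, 17, 1144]);
translate([1140, 615, 71]) cube([99, 17, 1144]);
translate([1354, 615, 71]) cube([99, 17, 1144]);
translate([1568, 615, 71]) cube([99, 17, 1144]);
translate([1782, 615, 71]) cube([99, 17, 1144]);
translate([1996, 615, 71]) cube([99, 17, 1144]);
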